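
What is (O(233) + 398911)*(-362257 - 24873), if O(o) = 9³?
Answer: -154712633200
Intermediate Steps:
O(o) = 729
(O(233) + 398911)*(-362257 - 24873) = (729 + 398911)*(-362257 - 24873) = 399640*(-387130) = -154712633200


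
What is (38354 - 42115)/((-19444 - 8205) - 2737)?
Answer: 3761/30386 ≈ 0.12377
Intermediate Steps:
(38354 - 42115)/((-19444 - 8205) - 2737) = -3761/(-27649 - 2737) = -3761/(-30386) = -3761*(-1/30386) = 3761/30386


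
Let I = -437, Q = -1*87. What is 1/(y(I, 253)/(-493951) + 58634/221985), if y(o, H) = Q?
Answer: 109649712735/28981635629 ≈ 3.7834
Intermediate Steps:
Q = -87
y(o, H) = -87
1/(y(I, 253)/(-493951) + 58634/221985) = 1/(-87/(-493951) + 58634/221985) = 1/(-87*(-1/493951) + 58634*(1/221985)) = 1/(87/493951 + 58634/221985) = 1/(28981635629/109649712735) = 109649712735/28981635629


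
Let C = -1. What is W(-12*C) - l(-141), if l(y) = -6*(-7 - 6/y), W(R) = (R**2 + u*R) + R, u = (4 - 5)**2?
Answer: 5934/47 ≈ 126.26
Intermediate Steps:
u = 1 (u = (-1)**2 = 1)
W(R) = R**2 + 2*R (W(R) = (R**2 + 1*R) + R = (R**2 + R) + R = (R + R**2) + R = R**2 + 2*R)
l(y) = 42 + 36/y
W(-12*C) - l(-141) = (-12*(-1))*(2 - 12*(-1)) - (42 + 36/(-141)) = 12*(2 + 12) - (42 + 36*(-1/141)) = 12*14 - (42 - 12/47) = 168 - 1*1962/47 = 168 - 1962/47 = 5934/47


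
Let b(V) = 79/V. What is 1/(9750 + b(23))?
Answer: 23/224329 ≈ 0.00010253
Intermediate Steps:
1/(9750 + b(23)) = 1/(9750 + 79/23) = 1/(224329/23) = 23/224329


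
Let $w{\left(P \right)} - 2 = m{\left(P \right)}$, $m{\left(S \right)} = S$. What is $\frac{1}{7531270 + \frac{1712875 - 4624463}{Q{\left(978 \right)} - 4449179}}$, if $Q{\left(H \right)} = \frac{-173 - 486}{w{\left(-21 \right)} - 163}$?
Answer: $\frac{809749919}{6098445802376146} \approx 1.3278 \cdot 10^{-7}$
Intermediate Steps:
$w{\left(P \right)} = 2 + P$
$Q{\left(H \right)} = \frac{659}{182}$ ($Q{\left(H \right)} = \frac{-173 - 486}{\left(2 - 21\right) - 163} = - \frac{659}{-19 - 163} = - \frac{659}{-182} = \left(-659\right) \left(- \frac{1}{182}\right) = \frac{659}{182}$)
$\frac{1}{7531270 + \frac{1712875 - 4624463}{Q{\left(978 \right)} - 4449179}} = \frac{1}{7531270 + \frac{1712875 - 4624463}{\frac{659}{182} - 4449179}} = \frac{1}{7531270 - \frac{2911588}{- \frac{809749919}{182}}} = \frac{1}{7531270 - - \frac{529909016}{809749919}} = \frac{1}{7531270 + \frac{529909016}{809749919}} = \frac{1}{\frac{6098445802376146}{809749919}} = \frac{809749919}{6098445802376146}$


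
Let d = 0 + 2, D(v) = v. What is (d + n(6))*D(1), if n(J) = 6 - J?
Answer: 2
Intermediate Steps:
d = 2
(d + n(6))*D(1) = (2 + (6 - 1*6))*1 = (2 + (6 - 6))*1 = (2 + 0)*1 = 2*1 = 2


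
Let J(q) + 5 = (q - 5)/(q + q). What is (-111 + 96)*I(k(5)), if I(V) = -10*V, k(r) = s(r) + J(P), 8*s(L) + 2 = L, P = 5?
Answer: -2775/4 ≈ -693.75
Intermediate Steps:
J(q) = -5 + (-5 + q)/(2*q) (J(q) = -5 + (q - 5)/(q + q) = -5 + (-5 + q)/((2*q)) = -5 + (-5 + q)*(1/(2*q)) = -5 + (-5 + q)/(2*q))
s(L) = -¼ + L/8
k(r) = -21/4 + r/8 (k(r) = (-¼ + r/8) + (½)*(-5 - 9*5)/5 = (-¼ + r/8) + (½)*(⅕)*(-5 - 45) = (-¼ + r/8) + (½)*(⅕)*(-50) = (-¼ + r/8) - 5 = -21/4 + r/8)
(-111 + 96)*I(k(5)) = (-111 + 96)*(-10*(-21/4 + (⅛)*5)) = -(-150)*(-21/4 + 5/8) = -(-150)*(-37)/8 = -15*185/4 = -2775/4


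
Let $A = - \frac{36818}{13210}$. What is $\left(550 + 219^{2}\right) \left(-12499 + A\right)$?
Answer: $- \frac{4005762061344}{6605} \approx -6.0647 \cdot 10^{8}$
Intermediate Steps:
$A = - \frac{18409}{6605}$ ($A = \left(-36818\right) \frac{1}{13210} = - \frac{18409}{6605} \approx -2.7871$)
$\left(550 + 219^{2}\right) \left(-12499 + A\right) = \left(550 + 219^{2}\right) \left(-12499 - \frac{18409}{6605}\right) = \left(550 + 47961\right) \left(- \frac{82574304}{6605}\right) = 48511 \left(- \frac{82574304}{6605}\right) = - \frac{4005762061344}{6605}$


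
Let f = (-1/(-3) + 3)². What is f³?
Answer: 1000000/729 ≈ 1371.7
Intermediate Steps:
f = 100/9 (f = (-1*(-⅓) + 3)² = (⅓ + 3)² = (10/3)² = 100/9 ≈ 11.111)
f³ = (100/9)³ = 1000000/729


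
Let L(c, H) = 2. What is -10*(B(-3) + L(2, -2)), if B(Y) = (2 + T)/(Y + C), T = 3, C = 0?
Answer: -10/3 ≈ -3.3333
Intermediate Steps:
B(Y) = 5/Y (B(Y) = (2 + 3)/(Y + 0) = 5/Y)
-10*(B(-3) + L(2, -2)) = -10*(5/(-3) + 2) = -10*(5*(-⅓) + 2) = -10*(-5/3 + 2) = -10/3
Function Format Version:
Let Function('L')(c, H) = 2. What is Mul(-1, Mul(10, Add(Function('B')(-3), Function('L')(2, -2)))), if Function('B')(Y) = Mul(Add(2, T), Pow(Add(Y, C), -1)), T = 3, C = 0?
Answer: Rational(-10, 3) ≈ -3.3333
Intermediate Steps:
Function('B')(Y) = Mul(5, Pow(Y, -1)) (Function('B')(Y) = Mul(Add(2, 3), Pow(Add(Y, 0), -1)) = Mul(5, Pow(Y, -1)))
Mul(-1, Mul(10, Add(Function('B')(-3), Function('L')(2, -2)))) = Mul(-1, Mul(10, Add(Mul(5, Pow(-3, -1)), 2))) = Mul(-1, Mul(10, Add(Mul(5, Rational(-1, 3)), 2))) = Mul(-1, Mul(10, Add(Rational(-5, 3), 2))) = Mul(-1, Mul(10, Rational(1, 3))) = Mul(-1, Rational(10, 3)) = Rational(-10, 3)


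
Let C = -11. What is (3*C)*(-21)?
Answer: 693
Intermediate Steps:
(3*C)*(-21) = (3*(-11))*(-21) = -33*(-21) = 693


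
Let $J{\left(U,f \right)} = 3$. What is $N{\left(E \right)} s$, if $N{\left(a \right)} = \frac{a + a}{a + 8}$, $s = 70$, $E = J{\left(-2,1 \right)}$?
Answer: $\frac{420}{11} \approx 38.182$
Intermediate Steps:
$E = 3$
$N{\left(a \right)} = \frac{2 a}{8 + a}$
$N{\left(E \right)} s = 2 \cdot 3 \frac{1}{8 + 3} \cdot 70 = 2 \cdot 3 \cdot \frac{1}{11} \cdot 70 = \frac{6}{11} \cdot 70 = \frac{420}{11}$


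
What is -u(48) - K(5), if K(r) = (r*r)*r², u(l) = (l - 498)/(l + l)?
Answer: -9925/16 ≈ -620.31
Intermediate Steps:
u(l) = (-498 + l)/(2*l) (u(l) = (-498 + l)/((2*l)) = (-498 + l)*(1/(2*l)) = (-498 + l)/(2*l))
K(r) = r⁴ (K(r) = r²*r² = r⁴)
-u(48) - K(5) = -(-498 + 48)/(2*48) - 1*5⁴ = -(-450)/(2*48) - 1*625 = -1*(-75/16) - 625 = 75/16 - 625 = -9925/16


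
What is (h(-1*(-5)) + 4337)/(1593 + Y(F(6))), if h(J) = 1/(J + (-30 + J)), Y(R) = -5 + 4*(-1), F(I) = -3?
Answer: 28913/10560 ≈ 2.7380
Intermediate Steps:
Y(R) = -9 (Y(R) = -5 - 4 = -9)
h(J) = 1/(-30 + 2*J)
(h(-1*(-5)) + 4337)/(1593 + Y(F(6))) = (1/(2*(-15 - 1*(-5))) + 4337)/(1593 - 9) = (1/(2*(-15 + 5)) + 4337)/1584 = ((½)/(-10) + 4337)*(1/1584) = ((½)*(-⅒) + 4337)*(1/1584) = (-1/20 + 4337)*(1/1584) = (86739/20)*(1/1584) = 28913/10560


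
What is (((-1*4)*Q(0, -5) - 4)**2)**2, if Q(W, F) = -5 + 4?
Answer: 0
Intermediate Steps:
Q(W, F) = -1
(((-1*4)*Q(0, -5) - 4)**2)**2 = ((-1*4*(-1) - 4)**2)**2 = ((-4*(-1) - 4)**2)**2 = ((4 - 4)**2)**2 = (0**2)**2 = 0**2 = 0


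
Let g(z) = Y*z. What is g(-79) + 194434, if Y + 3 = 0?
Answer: 194671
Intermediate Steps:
Y = -3 (Y = -3 + 0 = -3)
g(z) = -3*z
g(-79) + 194434 = -3*(-79) + 194434 = 237 + 194434 = 194671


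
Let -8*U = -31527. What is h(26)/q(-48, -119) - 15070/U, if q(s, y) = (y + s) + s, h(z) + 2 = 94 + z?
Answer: -29640586/6778305 ≈ -4.3729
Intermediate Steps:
h(z) = 92 + z (h(z) = -2 + (94 + z) = 92 + z)
U = 31527/8 (U = -⅛*(-31527) = 31527/8 ≈ 3940.9)
q(s, y) = y + 2*s (q(s, y) = (s + y) + s = y + 2*s)
h(26)/q(-48, -119) - 15070/U = (92 + 26)/(-119 + 2*(-48)) - 15070/31527/8 = 118/(-119 - 96) - 15070*8/31527 = 118/(-215) - 120560/31527 = 118*(-1/215) - 120560/31527 = -118/215 - 120560/31527 = -29640586/6778305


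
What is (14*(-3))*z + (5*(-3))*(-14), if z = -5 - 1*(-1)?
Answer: 378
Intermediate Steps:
z = -4 (z = -5 + 1 = -4)
(14*(-3))*z + (5*(-3))*(-14) = (14*(-3))*(-4) + (5*(-3))*(-14) = -42*(-4) - 15*(-14) = 168 + 210 = 378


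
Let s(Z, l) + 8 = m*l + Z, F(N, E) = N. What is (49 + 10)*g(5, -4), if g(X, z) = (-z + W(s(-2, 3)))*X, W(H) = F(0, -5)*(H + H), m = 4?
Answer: 1180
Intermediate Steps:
s(Z, l) = -8 + Z + 4*l (s(Z, l) = -8 + (4*l + Z) = -8 + (Z + 4*l) = -8 + Z + 4*l)
W(H) = 0 (W(H) = 0*(H + H) = 0*(2*H) = 0)
g(X, z) = -X*z (g(X, z) = (-z + 0)*X = (-z)*X = -X*z)
(49 + 10)*g(5, -4) = (49 + 10)*(-1*5*(-4)) = 59*20 = 1180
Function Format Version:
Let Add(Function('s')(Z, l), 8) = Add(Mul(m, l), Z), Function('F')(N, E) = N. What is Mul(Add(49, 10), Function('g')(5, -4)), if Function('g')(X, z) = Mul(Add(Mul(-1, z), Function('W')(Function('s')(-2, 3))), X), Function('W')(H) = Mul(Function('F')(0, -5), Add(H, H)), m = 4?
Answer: 1180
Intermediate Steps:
Function('s')(Z, l) = Add(-8, Z, Mul(4, l)) (Function('s')(Z, l) = Add(-8, Add(Mul(4, l), Z)) = Add(-8, Add(Z, Mul(4, l))) = Add(-8, Z, Mul(4, l)))
Function('W')(H) = 0 (Function('W')(H) = Mul(0, Add(H, H)) = Mul(0, Mul(2, H)) = 0)
Function('g')(X, z) = Mul(-1, X, z) (Function('g')(X, z) = Mul(Add(Mul(-1, z), 0), X) = Mul(Mul(-1, z), X) = Mul(-1, X, z))
Mul(Add(49, 10), Function('g')(5, -4)) = Mul(Add(49, 10), Mul(-1, 5, -4)) = Mul(59, 20) = 1180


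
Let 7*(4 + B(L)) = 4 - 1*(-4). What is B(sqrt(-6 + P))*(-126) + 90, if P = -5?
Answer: 450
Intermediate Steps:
B(L) = -20/7 (B(L) = -4 + (4 - 1*(-4))/7 = -4 + (4 + 4)/7 = -4 + (1/7)*8 = -4 + 8/7 = -20/7)
B(sqrt(-6 + P))*(-126) + 90 = -20/7*(-126) + 90 = 360 + 90 = 450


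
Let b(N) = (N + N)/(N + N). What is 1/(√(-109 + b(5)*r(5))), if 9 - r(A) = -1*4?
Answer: -I*√6/24 ≈ -0.10206*I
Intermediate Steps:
b(N) = 1 (b(N) = (2*N)/((2*N)) = (2*N)*(1/(2*N)) = 1)
r(A) = 13 (r(A) = 9 - (-1)*4 = 9 - 1*(-4) = 9 + 4 = 13)
1/(√(-109 + b(5)*r(5))) = 1/(√(-109 + 1*13)) = 1/(√(-109 + 13)) = 1/(√(-96)) = 1/(4*I*√6) = -I*√6/24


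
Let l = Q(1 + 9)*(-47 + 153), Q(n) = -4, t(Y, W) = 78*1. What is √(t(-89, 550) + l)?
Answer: I*√346 ≈ 18.601*I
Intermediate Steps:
t(Y, W) = 78
l = -424 (l = -4*(-47 + 153) = -4*106 = -424)
√(t(-89, 550) + l) = √(78 - 424) = √(-346) = I*√346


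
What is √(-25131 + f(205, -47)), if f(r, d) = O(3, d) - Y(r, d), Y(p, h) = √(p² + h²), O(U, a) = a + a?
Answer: √(-25225 - √44234) ≈ 159.48*I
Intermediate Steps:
O(U, a) = 2*a
Y(p, h) = √(h² + p²)
f(r, d) = -√(d² + r²) + 2*d (f(r, d) = 2*d - √(d² + r²) = -√(d² + r²) + 2*d)
√(-25131 + f(205, -47)) = √(-25131 + (-√((-47)² + 205²) + 2*(-47))) = √(-25131 + (-√(2209 + 42025) - 94)) = √(-25131 + (-√44234 - 94)) = √(-25131 + (-94 - √44234)) = √(-25225 - √44234)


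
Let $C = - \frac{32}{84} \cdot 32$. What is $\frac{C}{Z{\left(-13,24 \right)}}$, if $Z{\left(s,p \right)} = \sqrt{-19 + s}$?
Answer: $\frac{32 i \sqrt{2}}{21} \approx 2.155 i$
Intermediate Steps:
$C = - \frac{256}{21}$ ($C = \left(-32\right) \frac{1}{84} \cdot 32 = \left(- \frac{8}{21}\right) 32 = - \frac{256}{21} \approx -12.19$)
$\frac{C}{Z{\left(-13,24 \right)}} = - \frac{256}{21 \sqrt{-19 - 13}} = - \frac{256}{21 \sqrt{-32}} = - \frac{256}{21 \cdot 4 i \sqrt{2}} = - \frac{256 \left(- \frac{i \sqrt{2}}{8}\right)}{21} = \frac{32 i \sqrt{2}}{21}$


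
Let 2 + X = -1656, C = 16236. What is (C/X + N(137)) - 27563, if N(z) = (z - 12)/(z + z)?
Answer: -6262945905/227146 ≈ -27572.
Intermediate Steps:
X = -1658 (X = -2 - 1656 = -1658)
N(z) = (-12 + z)/(2*z) (N(z) = (-12 + z)/((2*z)) = (-12 + z)*(1/(2*z)) = (-12 + z)/(2*z))
(C/X + N(137)) - 27563 = (16236/(-1658) + (1/2)*(-12 + 137)/137) - 27563 = (16236*(-1/1658) + (1/2)*(1/137)*125) - 27563 = (-8118/829 + 125/274) - 27563 = -2120707/227146 - 27563 = -6262945905/227146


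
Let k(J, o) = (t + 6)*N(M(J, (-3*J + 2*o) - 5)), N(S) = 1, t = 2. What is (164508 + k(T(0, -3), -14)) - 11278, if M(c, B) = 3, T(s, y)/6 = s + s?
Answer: 153238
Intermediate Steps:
T(s, y) = 12*s (T(s, y) = 6*(s + s) = 6*(2*s) = 12*s)
k(J, o) = 8 (k(J, o) = (2 + 6)*1 = 8*1 = 8)
(164508 + k(T(0, -3), -14)) - 11278 = (164508 + 8) - 11278 = 164516 - 11278 = 153238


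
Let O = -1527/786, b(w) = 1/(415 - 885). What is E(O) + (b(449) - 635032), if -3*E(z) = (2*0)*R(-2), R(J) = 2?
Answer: -298465041/470 ≈ -6.3503e+5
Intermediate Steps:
b(w) = -1/470 (b(w) = 1/(-470) = -1/470)
O = -509/262 (O = -1527*1/786 = -509/262 ≈ -1.9427)
E(z) = 0 (E(z) = -2*0*2/3 = -0*2 = -⅓*0 = 0)
E(O) + (b(449) - 635032) = 0 + (-1/470 - 635032) = 0 - 298465041/470 = -298465041/470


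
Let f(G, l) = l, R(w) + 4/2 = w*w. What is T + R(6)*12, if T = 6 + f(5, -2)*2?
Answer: 410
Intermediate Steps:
R(w) = -2 + w**2 (R(w) = -2 + w*w = -2 + w**2)
T = 2 (T = 6 - 2*2 = 6 - 4 = 2)
T + R(6)*12 = 2 + (-2 + 6**2)*12 = 2 + (-2 + 36)*12 = 2 + 34*12 = 2 + 408 = 410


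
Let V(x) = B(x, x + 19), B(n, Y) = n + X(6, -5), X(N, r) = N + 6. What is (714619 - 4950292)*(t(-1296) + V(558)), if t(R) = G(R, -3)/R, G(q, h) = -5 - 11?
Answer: -65188419361/27 ≈ -2.4144e+9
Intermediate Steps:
X(N, r) = 6 + N
G(q, h) = -16
B(n, Y) = 12 + n (B(n, Y) = n + (6 + 6) = n + 12 = 12 + n)
V(x) = 12 + x
t(R) = -16/R
(714619 - 4950292)*(t(-1296) + V(558)) = (714619 - 4950292)*(-16/(-1296) + (12 + 558)) = -4235673*(-16*(-1/1296) + 570) = -4235673*(1/81 + 570) = -4235673*46171/81 = -65188419361/27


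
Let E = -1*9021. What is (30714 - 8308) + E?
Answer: 13385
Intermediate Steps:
E = -9021
(30714 - 8308) + E = (30714 - 8308) - 9021 = 22406 - 9021 = 13385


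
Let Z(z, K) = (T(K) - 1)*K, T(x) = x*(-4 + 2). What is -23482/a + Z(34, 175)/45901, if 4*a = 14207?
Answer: -5184054103/652115507 ≈ -7.9496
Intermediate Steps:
T(x) = -2*x (T(x) = x*(-2) = -2*x)
Z(z, K) = K*(-1 - 2*K) (Z(z, K) = (-2*K - 1)*K = (-1 - 2*K)*K = K*(-1 - 2*K))
a = 14207/4 (a = (¼)*14207 = 14207/4 ≈ 3551.8)
-23482/a + Z(34, 175)/45901 = -23482/14207/4 - 1*175*(1 + 2*175)/45901 = -23482*4/14207 - 1*175*(1 + 350)*(1/45901) = -93928/14207 - 1*175*351*(1/45901) = -93928/14207 - 61425*1/45901 = -93928/14207 - 61425/45901 = -5184054103/652115507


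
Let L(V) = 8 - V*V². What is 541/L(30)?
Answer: -541/26992 ≈ -0.020043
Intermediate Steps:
L(V) = 8 - V³
541/L(30) = 541/(8 - 1*30³) = 541/(8 - 1*27000) = 541/(8 - 27000) = 541/(-26992) = 541*(-1/26992) = -541/26992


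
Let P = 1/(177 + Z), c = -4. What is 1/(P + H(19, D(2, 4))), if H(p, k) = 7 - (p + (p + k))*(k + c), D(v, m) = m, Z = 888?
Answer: 1065/7456 ≈ 0.14284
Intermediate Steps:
P = 1/1065 (P = 1/(177 + 888) = 1/1065 ≈ 0.00093897)
H(p, k) = 7 - (-4 + k)*(k + 2*p) (H(p, k) = 7 - (p + (p + k))*(k - 4) = 7 - (p + (k + p))*(-4 + k) = 7 - (k + 2*p)*(-4 + k) = 7 - (-4 + k)*(k + 2*p))
1/(P + H(19, D(2, 4))) = 1/(1/1065 + (7 - 1*4**2 + 4*4 + 8*19 - 2*4*19)) = 1/(1/1065 + (7 - 1*16 + 16 + 152 - 152)) = 1/(1/1065 + (7 - 16 + 16 + 152 - 152)) = 1/(1/1065 + 7) = 1/(7456/1065) = 1065/7456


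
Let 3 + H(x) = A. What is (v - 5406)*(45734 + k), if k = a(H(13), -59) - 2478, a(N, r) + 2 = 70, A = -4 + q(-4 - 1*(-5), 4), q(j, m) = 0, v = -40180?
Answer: -1974967864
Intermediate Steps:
A = -4 (A = -4 + 0 = -4)
H(x) = -7 (H(x) = -3 - 4 = -7)
a(N, r) = 68 (a(N, r) = -2 + 70 = 68)
k = -2410 (k = 68 - 2478 = -2410)
(v - 5406)*(45734 + k) = (-40180 - 5406)*(45734 - 2410) = -45586*43324 = -1974967864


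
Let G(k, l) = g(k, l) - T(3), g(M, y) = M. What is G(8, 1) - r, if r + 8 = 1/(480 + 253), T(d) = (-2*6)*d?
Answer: 38115/733 ≈ 51.999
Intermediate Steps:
T(d) = -12*d
G(k, l) = 36 + k (G(k, l) = k - (-12)*3 = k - 1*(-36) = k + 36 = 36 + k)
r = -5863/733 (r = -8 + 1/(480 + 253) = -8 + 1/733 = -5863/733 ≈ -7.9986)
G(8, 1) - r = (36 + 8) - 1*(-5863/733) = 44 + 5863/733 = 38115/733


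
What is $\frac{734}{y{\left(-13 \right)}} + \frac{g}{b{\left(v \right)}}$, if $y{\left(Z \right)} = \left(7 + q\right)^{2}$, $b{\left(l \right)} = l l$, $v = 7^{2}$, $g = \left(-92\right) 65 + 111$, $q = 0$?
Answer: $\frac{30097}{2401} \approx 12.535$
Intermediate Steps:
$g = -5869$ ($g = -5980 + 111 = -5869$)
$v = 49$
$b{\left(l \right)} = l^{2}$
$y{\left(Z \right)} = 49$ ($y{\left(Z \right)} = \left(7 + 0\right)^{2} = 7^{2} = 49$)
$\frac{734}{y{\left(-13 \right)}} + \frac{g}{b{\left(v \right)}} = \frac{734}{49} - \frac{5869}{49^{2}} = 734 \cdot \frac{1}{49} - \frac{5869}{2401} = \frac{734}{49} - \frac{5869}{2401} = \frac{30097}{2401}$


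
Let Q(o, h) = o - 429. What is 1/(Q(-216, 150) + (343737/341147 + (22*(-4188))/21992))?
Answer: -937813103/607873508421 ≈ -0.0015428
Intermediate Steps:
Q(o, h) = -429 + o
1/(Q(-216, 150) + (343737/341147 + (22*(-4188))/21992)) = 1/((-429 - 216) + (343737/341147 + (22*(-4188))/21992)) = 1/(-645 + (343737*(1/341147) - 92136*1/21992)) = 1/(-645 + (343737/341147 - 11517/2749)) = 1/(-645 - 2984056986/937813103) = 1/(-607873508421/937813103) = -937813103/607873508421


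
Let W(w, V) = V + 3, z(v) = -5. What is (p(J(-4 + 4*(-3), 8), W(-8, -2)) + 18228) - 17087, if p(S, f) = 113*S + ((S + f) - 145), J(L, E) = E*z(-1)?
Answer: -3563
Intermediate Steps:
J(L, E) = -5*E (J(L, E) = E*(-5) = -5*E)
W(w, V) = 3 + V
p(S, f) = -145 + f + 114*S (p(S, f) = 113*S + (-145 + S + f) = -145 + f + 114*S)
(p(J(-4 + 4*(-3), 8), W(-8, -2)) + 18228) - 17087 = ((-145 + (3 - 2) + 114*(-5*8)) + 18228) - 17087 = ((-145 + 1 + 114*(-40)) + 18228) - 17087 = ((-145 + 1 - 4560) + 18228) - 17087 = (-4704 + 18228) - 17087 = 13524 - 17087 = -3563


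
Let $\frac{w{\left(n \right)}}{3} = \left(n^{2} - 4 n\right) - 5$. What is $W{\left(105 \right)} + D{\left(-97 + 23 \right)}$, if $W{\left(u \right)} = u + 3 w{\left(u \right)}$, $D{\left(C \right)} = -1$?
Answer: $95504$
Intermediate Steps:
$w{\left(n \right)} = -15 - 12 n + 3 n^{2}$ ($w{\left(n \right)} = 3 \left(\left(n^{2} - 4 n\right) - 5\right) = 3 \left(-5 + n^{2} - 4 n\right) = -15 - 12 n + 3 n^{2}$)
$W{\left(u \right)} = -45 - 35 u + 9 u^{2}$ ($W{\left(u \right)} = u + 3 \left(-15 - 12 u + 3 u^{2}\right) = u - \left(45 - 9 u^{2} + 36 u\right) = -45 - 35 u + 9 u^{2}$)
$W{\left(105 \right)} + D{\left(-97 + 23 \right)} = \left(-45 - 3675 + 9 \cdot 105^{2}\right) - 1 = \left(-45 - 3675 + 9 \cdot 11025\right) - 1 = \left(-45 - 3675 + 99225\right) - 1 = 95505 - 1 = 95504$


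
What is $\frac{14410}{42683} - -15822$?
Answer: $\frac{675344836}{42683} \approx 15822.0$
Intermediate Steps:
$\frac{14410}{42683} - -15822 = 14410 \cdot \frac{1}{42683} + 15822 = \frac{14410}{42683} + 15822 = \frac{675344836}{42683}$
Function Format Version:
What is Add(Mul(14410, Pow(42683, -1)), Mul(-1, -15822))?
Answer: Rational(675344836, 42683) ≈ 15822.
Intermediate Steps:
Add(Mul(14410, Pow(42683, -1)), Mul(-1, -15822)) = Add(Mul(14410, Rational(1, 42683)), 15822) = Add(Rational(14410, 42683), 15822) = Rational(675344836, 42683)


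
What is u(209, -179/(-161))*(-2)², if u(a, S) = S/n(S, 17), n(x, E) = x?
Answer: 4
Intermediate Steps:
u(a, S) = 1 (u(a, S) = S/S = 1)
u(209, -179/(-161))*(-2)² = 1*(-2)² = 1*4 = 4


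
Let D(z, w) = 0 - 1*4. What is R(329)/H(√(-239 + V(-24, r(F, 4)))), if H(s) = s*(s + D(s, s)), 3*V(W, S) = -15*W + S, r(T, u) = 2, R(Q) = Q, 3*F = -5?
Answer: -987/403 + 3948*I*√1065/143065 ≈ -2.4491 + 0.90057*I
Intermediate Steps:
F = -5/3 (F = (⅓)*(-5) = -5/3 ≈ -1.6667)
D(z, w) = -4 (D(z, w) = 0 - 4 = -4)
V(W, S) = -5*W + S/3 (V(W, S) = (-15*W + S)/3 = (S - 15*W)/3 = -5*W + S/3)
H(s) = s*(-4 + s) (H(s) = s*(s - 4) = s*(-4 + s))
R(329)/H(√(-239 + V(-24, r(F, 4)))) = 329/((√(-239 + (-5*(-24) + (⅓)*2))*(-4 + √(-239 + (-5*(-24) + (⅓)*2))))) = 329/((√(-239 + (120 + ⅔))*(-4 + √(-239 + (120 + ⅔))))) = 329/((√(-239 + 362/3)*(-4 + √(-239 + 362/3)))) = 329/((√(-355/3)*(-4 + √(-355/3)))) = 329/(((I*√1065/3)*(-4 + I*√1065/3))) = 329/((I*√1065*(-4 + I*√1065/3)/3)) = 329*(-I*√1065/(355*(-4 + I*√1065/3))) = -329*I*√1065/(355*(-4 + I*√1065/3))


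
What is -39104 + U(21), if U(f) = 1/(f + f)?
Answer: -1642367/42 ≈ -39104.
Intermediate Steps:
U(f) = 1/(2*f)
-39104 + U(21) = -39104 + (1/2)/21 = -39104 + (1/2)*(1/21) = -39104 + 1/42 = -1642367/42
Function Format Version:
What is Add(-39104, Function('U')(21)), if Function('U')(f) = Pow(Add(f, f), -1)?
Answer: Rational(-1642367, 42) ≈ -39104.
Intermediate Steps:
Function('U')(f) = Mul(Rational(1, 2), Pow(f, -1)) (Function('U')(f) = Pow(Mul(2, f), -1) = Mul(Rational(1, 2), Pow(f, -1)))
Add(-39104, Function('U')(21)) = Add(-39104, Mul(Rational(1, 2), Pow(21, -1))) = Add(-39104, Mul(Rational(1, 2), Rational(1, 21))) = Add(-39104, Rational(1, 42)) = Rational(-1642367, 42)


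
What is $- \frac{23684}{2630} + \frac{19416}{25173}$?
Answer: $- \frac{90855542}{11034165} \approx -8.234$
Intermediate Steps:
$- \frac{23684}{2630} + \frac{19416}{25173} = \left(-23684\right) \frac{1}{2630} + 19416 \cdot \frac{1}{25173} = - \frac{11842}{1315} + \frac{6472}{8391} = - \frac{90855542}{11034165}$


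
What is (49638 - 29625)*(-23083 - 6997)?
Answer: -601991040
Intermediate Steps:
(49638 - 29625)*(-23083 - 6997) = 20013*(-30080) = -601991040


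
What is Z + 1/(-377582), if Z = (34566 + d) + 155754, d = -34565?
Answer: 58810284409/377582 ≈ 1.5576e+5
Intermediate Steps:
Z = 155755 (Z = (34566 - 34565) + 155754 = 1 + 155754 = 155755)
Z + 1/(-377582) = 155755 + 1/(-377582) = 155755 - 1/377582 = 58810284409/377582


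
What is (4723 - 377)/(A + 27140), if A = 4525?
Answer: 4346/31665 ≈ 0.13725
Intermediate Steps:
(4723 - 377)/(A + 27140) = (4723 - 377)/(4525 + 27140) = 4346/31665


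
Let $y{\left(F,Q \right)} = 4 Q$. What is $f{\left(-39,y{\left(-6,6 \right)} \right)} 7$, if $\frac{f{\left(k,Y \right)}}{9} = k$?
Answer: $-2457$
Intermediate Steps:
$f{\left(k,Y \right)} = 9 k$
$f{\left(-39,y{\left(-6,6 \right)} \right)} 7 = 9 \left(-39\right) 7 = \left(-351\right) 7 = -2457$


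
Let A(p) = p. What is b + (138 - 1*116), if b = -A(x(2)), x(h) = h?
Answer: 20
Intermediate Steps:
b = -2 (b = -1*2 = -2)
b + (138 - 1*116) = -2 + (138 - 1*116) = -2 + (138 - 116) = -2 + 22 = 20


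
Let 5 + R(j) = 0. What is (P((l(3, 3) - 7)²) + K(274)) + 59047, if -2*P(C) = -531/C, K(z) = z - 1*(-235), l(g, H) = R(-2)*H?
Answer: 57650739/968 ≈ 59557.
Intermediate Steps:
R(j) = -5 (R(j) = -5 + 0 = -5)
l(g, H) = -5*H
K(z) = 235 + z (K(z) = z + 235 = 235 + z)
P(C) = 531/(2*C) (P(C) = -(-531)/(2*C) = 531/(2*C))
(P((l(3, 3) - 7)²) + K(274)) + 59047 = (531/(2*((-5*3 - 7)²)) + (235 + 274)) + 59047 = (531/(2*((-15 - 7)²)) + 509) + 59047 = (531/(2*((-22)²)) + 509) + 59047 = ((531/2)/484 + 509) + 59047 = ((531/2)*(1/484) + 509) + 59047 = (531/968 + 509) + 59047 = 493243/968 + 59047 = 57650739/968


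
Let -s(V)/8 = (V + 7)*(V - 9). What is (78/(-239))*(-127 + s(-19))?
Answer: 219570/239 ≈ 918.70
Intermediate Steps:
s(V) = -8*(-9 + V)*(7 + V) (s(V) = -8*(V + 7)*(V - 9) = -8*(7 + V)*(-9 + V) = -8*(-9 + V)*(7 + V))
(78/(-239))*(-127 + s(-19)) = (78/(-239))*(-127 + (504 - 8*(-19)**2 + 16*(-19))) = (78*(-1/239))*(-127 + (504 - 8*361 - 304)) = -78*(-127 + (504 - 2888 - 304))/239 = -78*(-127 - 2688)/239 = -78/239*(-2815) = 219570/239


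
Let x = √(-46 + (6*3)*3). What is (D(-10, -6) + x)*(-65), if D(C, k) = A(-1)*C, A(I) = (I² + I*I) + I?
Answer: 650 - 130*√2 ≈ 466.15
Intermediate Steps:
A(I) = I + 2*I² (A(I) = (I² + I²) + I = 2*I² + I = I + 2*I²)
x = 2*√2 (x = √(-46 + 18*3) = √(-46 + 54) = √8 = 2*√2 ≈ 2.8284)
D(C, k) = C (D(C, k) = (-(1 + 2*(-1)))*C = (-(1 - 2))*C = (-1*(-1))*C = 1*C = C)
(D(-10, -6) + x)*(-65) = (-10 + 2*√2)*(-65) = 650 - 130*√2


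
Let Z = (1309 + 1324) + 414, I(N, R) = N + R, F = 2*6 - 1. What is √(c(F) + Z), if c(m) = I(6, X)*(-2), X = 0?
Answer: √3035 ≈ 55.091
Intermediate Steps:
F = 11 (F = 12 - 1 = 11)
c(m) = -12 (c(m) = (6 + 0)*(-2) = 6*(-2) = -12)
Z = 3047 (Z = 2633 + 414 = 3047)
√(c(F) + Z) = √(-12 + 3047) = √3035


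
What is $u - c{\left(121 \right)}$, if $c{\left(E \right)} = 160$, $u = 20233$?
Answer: $20073$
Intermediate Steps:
$u - c{\left(121 \right)} = 20233 - 160 = 20073$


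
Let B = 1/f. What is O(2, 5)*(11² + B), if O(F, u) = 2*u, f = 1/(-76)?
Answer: 450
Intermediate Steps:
f = -1/76 ≈ -0.013158
B = -76 (B = 1/(-1/76) = -76)
O(2, 5)*(11² + B) = (2*5)*(11² - 76) = 10*(121 - 76) = 10*45 = 450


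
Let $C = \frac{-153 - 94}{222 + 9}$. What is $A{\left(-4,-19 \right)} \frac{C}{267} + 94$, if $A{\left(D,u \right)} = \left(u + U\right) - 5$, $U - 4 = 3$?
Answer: $\frac{5801837}{61677} \approx 94.068$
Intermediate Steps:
$U = 7$ ($U = 4 + 3 = 7$)
$C = - \frac{247}{231} \approx -1.0693$
$A{\left(D,u \right)} = 2 + u$ ($A{\left(D,u \right)} = \left(u + 7\right) - 5 = \left(7 + u\right) - 5 = 2 + u$)
$A{\left(-4,-19 \right)} \frac{C}{267} + 94 = \left(2 - 19\right) \left(- \frac{247}{231 \cdot 267}\right) + 94 = - 17 \left(\left(- \frac{247}{231}\right) \frac{1}{267}\right) + 94 = \left(-17\right) \left(- \frac{247}{61677}\right) + 94 = \frac{4199}{61677} + 94 = \frac{5801837}{61677}$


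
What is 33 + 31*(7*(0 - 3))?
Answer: -618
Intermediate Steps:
33 + 31*(7*(0 - 3)) = 33 + 31*(7*(-3)) = 33 + 31*(-21) = 33 - 651 = -618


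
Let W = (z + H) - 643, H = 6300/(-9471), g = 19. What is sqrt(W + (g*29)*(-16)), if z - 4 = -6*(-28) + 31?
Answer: 2*I*sqrt(470703739)/451 ≈ 96.212*I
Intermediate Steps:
H = -300/451 (H = 6300*(-1/9471) = -300/451 ≈ -0.66519)
z = 203 (z = 4 + (-6*(-28) + 31) = 4 + (168 + 31) = 4 + 199 = 203)
W = -198740/451 (W = (203 - 300/451) - 643 = 91253/451 - 643 = -198740/451 ≈ -440.67)
sqrt(W + (g*29)*(-16)) = sqrt(-198740/451 + (19*29)*(-16)) = sqrt(-198740/451 + 551*(-16)) = sqrt(-198740/451 - 8816) = sqrt(-4174756/451) = 2*I*sqrt(470703739)/451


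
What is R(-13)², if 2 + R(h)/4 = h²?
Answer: 446224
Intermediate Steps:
R(h) = -8 + 4*h²
R(-13)² = (-8 + 4*(-13)²)² = (-8 + 4*169)² = (-8 + 676)² = 668² = 446224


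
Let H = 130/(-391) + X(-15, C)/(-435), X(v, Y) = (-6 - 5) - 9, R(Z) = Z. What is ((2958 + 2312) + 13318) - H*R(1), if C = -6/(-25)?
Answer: 632317742/34017 ≈ 18588.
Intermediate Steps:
C = 6/25 (C = -6*(-1/25) = 6/25 ≈ 0.24000)
X(v, Y) = -20 (X(v, Y) = -11 - 9 = -20)
H = -9746/34017 (H = 130/(-391) - 20/(-435) = 130*(-1/391) - 20*(-1/435) = -130/391 + 4/87 = -9746/34017 ≈ -0.28650)
((2958 + 2312) + 13318) - H*R(1) = ((2958 + 2312) + 13318) - (-9746)/34017 = (5270 + 13318) - 1*(-9746/34017) = 18588 + 9746/34017 = 632317742/34017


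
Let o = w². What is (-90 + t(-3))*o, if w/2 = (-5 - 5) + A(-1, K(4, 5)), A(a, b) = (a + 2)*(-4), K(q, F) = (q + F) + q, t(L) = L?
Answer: -72912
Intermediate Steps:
K(q, F) = F + 2*q (K(q, F) = (F + q) + q = F + 2*q)
A(a, b) = -8 - 4*a (A(a, b) = (2 + a)*(-4) = -8 - 4*a)
w = -28 (w = 2*((-5 - 5) + (-8 - 4*(-1))) = 2*(-10 + (-8 + 4)) = 2*(-10 - 4) = 2*(-14) = -28)
o = 784 (o = (-28)² = 784)
(-90 + t(-3))*o = (-90 - 3)*784 = -93*784 = -72912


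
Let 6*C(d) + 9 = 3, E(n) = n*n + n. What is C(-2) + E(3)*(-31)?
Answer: -373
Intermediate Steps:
E(n) = n + n² (E(n) = n² + n = n + n²)
C(d) = -1 (C(d) = -3/2 + (⅙)*3 = -3/2 + ½ = -1)
C(-2) + E(3)*(-31) = -1 + (3*(1 + 3))*(-31) = -1 + (3*4)*(-31) = -1 + 12*(-31) = -1 - 372 = -373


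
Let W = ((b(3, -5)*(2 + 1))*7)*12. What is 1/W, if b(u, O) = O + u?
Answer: -1/504 ≈ -0.0019841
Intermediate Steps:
W = -504 (W = (((-5 + 3)*(2 + 1))*7)*12 = (-2*3*7)*12 = -6*7*12 = -42*12 = -504)
1/W = 1/(-504) = -1/504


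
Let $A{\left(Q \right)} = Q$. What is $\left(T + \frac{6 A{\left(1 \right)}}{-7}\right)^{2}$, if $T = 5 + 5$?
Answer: $\frac{4096}{49} \approx 83.592$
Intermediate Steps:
$T = 10$
$\left(T + \frac{6 A{\left(1 \right)}}{-7}\right)^{2} = \left(10 + \frac{6 \cdot 1}{-7}\right)^{2} = \left(10 + 6 \left(- \frac{1}{7}\right)\right)^{2} = \left(10 - \frac{6}{7}\right)^{2} = \left(\frac{64}{7}\right)^{2} = \frac{4096}{49}$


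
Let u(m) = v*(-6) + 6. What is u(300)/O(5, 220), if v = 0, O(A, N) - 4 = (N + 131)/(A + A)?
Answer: 60/391 ≈ 0.15345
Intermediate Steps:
O(A, N) = 4 + (131 + N)/(2*A) (O(A, N) = 4 + (N + 131)/(A + A) = 4 + (131 + N)/((2*A)) = 4 + (131 + N)*(1/(2*A)) = 4 + (131 + N)/(2*A))
u(m) = 6 (u(m) = 0*(-6) + 6 = 0 + 6 = 6)
u(300)/O(5, 220) = 6/(((½)*(131 + 220 + 8*5)/5)) = 6/(((½)*(⅕)*(131 + 220 + 40))) = 6/(((½)*(⅕)*391)) = 6/(391/10) = 6*(10/391) = 60/391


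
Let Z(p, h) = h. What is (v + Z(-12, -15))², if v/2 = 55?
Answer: 9025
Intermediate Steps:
v = 110 (v = 2*55 = 110)
(v + Z(-12, -15))² = (110 - 15)² = 95² = 9025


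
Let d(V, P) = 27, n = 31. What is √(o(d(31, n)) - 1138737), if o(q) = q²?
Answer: 2*I*√284502 ≈ 1066.8*I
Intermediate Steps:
√(o(d(31, n)) - 1138737) = √(27² - 1138737) = √(729 - 1138737) = √(-1138008) = 2*I*√284502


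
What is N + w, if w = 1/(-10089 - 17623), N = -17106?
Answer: -474041473/27712 ≈ -17106.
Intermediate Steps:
w = -1/27712 (w = 1/(-27712) = -1/27712 ≈ -3.6085e-5)
N + w = -17106 - 1/27712 = -474041473/27712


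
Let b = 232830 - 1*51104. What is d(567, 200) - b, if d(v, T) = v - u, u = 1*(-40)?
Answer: -181119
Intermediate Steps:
u = -40
d(v, T) = 40 + v (d(v, T) = v - 1*(-40) = v + 40 = 40 + v)
b = 181726 (b = 232830 - 51104 = 181726)
d(567, 200) - b = (40 + 567) - 1*181726 = 607 - 181726 = -181119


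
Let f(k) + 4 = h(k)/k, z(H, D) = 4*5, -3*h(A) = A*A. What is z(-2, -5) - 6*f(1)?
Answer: 46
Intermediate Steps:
h(A) = -A**2/3 (h(A) = -A*A/3 = -A**2/3)
z(H, D) = 20
f(k) = -4 - k/3 (f(k) = -4 + (-k**2/3)/k = -4 - k/3)
z(-2, -5) - 6*f(1) = 20 - 6*(-4 - 1/3*1) = 20 - 6*(-4 - 1/3) = 20 - 6*(-13/3) = 20 + 26 = 46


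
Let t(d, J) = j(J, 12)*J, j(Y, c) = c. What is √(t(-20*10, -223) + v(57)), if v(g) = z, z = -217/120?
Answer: I*√9640110/60 ≈ 51.748*I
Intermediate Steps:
z = -217/120 (z = -217*1/120 = -217/120 ≈ -1.8083)
v(g) = -217/120
t(d, J) = 12*J
√(t(-20*10, -223) + v(57)) = √(12*(-223) - 217/120) = √(-2676 - 217/120) = √(-321337/120) = I*√9640110/60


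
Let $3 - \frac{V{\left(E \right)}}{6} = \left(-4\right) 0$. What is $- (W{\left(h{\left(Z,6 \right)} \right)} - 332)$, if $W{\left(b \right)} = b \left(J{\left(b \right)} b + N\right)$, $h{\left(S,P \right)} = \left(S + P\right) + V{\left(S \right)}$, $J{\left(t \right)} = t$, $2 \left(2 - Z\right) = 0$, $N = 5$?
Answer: $-17374$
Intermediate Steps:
$Z = 2$ ($Z = 2 - 0 = 2 + 0 = 2$)
$V{\left(E \right)} = 18$ ($V{\left(E \right)} = 18 - 6 \left(\left(-4\right) 0\right) = 18 - 0 = 18 + 0 = 18$)
$h{\left(S,P \right)} = 18 + P + S$ ($h{\left(S,P \right)} = \left(S + P\right) + 18 = \left(P + S\right) + 18 = 18 + P + S$)
$W{\left(b \right)} = b \left(5 + b^{2}\right)$ ($W{\left(b \right)} = b \left(b b + 5\right) = b \left(b^{2} + 5\right) = b \left(5 + b^{2}\right)$)
$- (W{\left(h{\left(Z,6 \right)} \right)} - 332) = - (\left(18 + 6 + 2\right) \left(5 + \left(18 + 6 + 2\right)^{2}\right) - 332) = - (26 \left(5 + 26^{2}\right) - 332) = - (26 \left(5 + 676\right) - 332) = - (26 \cdot 681 - 332) = - (17706 - 332) = \left(-1\right) 17374 = -17374$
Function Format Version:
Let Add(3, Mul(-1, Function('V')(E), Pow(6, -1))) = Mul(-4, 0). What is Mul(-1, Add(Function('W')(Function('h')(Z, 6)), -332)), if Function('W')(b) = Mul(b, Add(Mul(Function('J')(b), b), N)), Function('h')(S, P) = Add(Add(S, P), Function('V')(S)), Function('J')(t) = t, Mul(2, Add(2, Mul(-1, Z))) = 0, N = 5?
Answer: -17374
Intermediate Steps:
Z = 2 (Z = Add(2, Mul(Rational(-1, 2), 0)) = Add(2, 0) = 2)
Function('V')(E) = 18 (Function('V')(E) = Add(18, Mul(-6, Mul(-4, 0))) = Add(18, Mul(-6, 0)) = Add(18, 0) = 18)
Function('h')(S, P) = Add(18, P, S) (Function('h')(S, P) = Add(Add(S, P), 18) = Add(Add(P, S), 18) = Add(18, P, S))
Function('W')(b) = Mul(b, Add(5, Pow(b, 2))) (Function('W')(b) = Mul(b, Add(Mul(b, b), 5)) = Mul(b, Add(Pow(b, 2), 5)) = Mul(b, Add(5, Pow(b, 2))))
Mul(-1, Add(Function('W')(Function('h')(Z, 6)), -332)) = Mul(-1, Add(Mul(Add(18, 6, 2), Add(5, Pow(Add(18, 6, 2), 2))), -332)) = Mul(-1, Add(Mul(26, Add(5, Pow(26, 2))), -332)) = Mul(-1, Add(Mul(26, Add(5, 676)), -332)) = Mul(-1, Add(Mul(26, 681), -332)) = Mul(-1, Add(17706, -332)) = Mul(-1, 17374) = -17374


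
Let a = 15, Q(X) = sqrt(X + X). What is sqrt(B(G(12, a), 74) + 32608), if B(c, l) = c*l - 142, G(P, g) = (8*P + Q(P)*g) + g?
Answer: 2*sqrt(10170 + 555*sqrt(6)) ≈ 214.75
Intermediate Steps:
Q(X) = sqrt(2)*sqrt(X) (Q(X) = sqrt(2*X) = sqrt(2)*sqrt(X))
G(P, g) = g + 8*P + g*sqrt(2)*sqrt(P) (G(P, g) = (8*P + (sqrt(2)*sqrt(P))*g) + g = (8*P + g*sqrt(2)*sqrt(P)) + g = g + 8*P + g*sqrt(2)*sqrt(P))
B(c, l) = -142 + c*l
sqrt(B(G(12, a), 74) + 32608) = sqrt((-142 + (15 + 8*12 + 15*sqrt(2)*sqrt(12))*74) + 32608) = sqrt((-142 + (15 + 96 + 15*sqrt(2)*(2*sqrt(3)))*74) + 32608) = sqrt((-142 + (15 + 96 + 30*sqrt(6))*74) + 32608) = sqrt((-142 + (111 + 30*sqrt(6))*74) + 32608) = sqrt((-142 + (8214 + 2220*sqrt(6))) + 32608) = sqrt((8072 + 2220*sqrt(6)) + 32608) = sqrt(40680 + 2220*sqrt(6))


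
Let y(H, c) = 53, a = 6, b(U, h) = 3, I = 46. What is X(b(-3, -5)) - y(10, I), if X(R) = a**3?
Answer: 163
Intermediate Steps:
X(R) = 216 (X(R) = 6**3 = 216)
X(b(-3, -5)) - y(10, I) = 216 - 1*53 = 216 - 53 = 163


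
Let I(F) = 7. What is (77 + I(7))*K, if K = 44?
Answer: 3696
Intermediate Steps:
(77 + I(7))*K = (77 + 7)*44 = 84*44 = 3696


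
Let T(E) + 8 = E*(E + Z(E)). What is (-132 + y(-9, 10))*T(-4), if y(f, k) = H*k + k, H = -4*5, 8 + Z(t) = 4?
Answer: -7728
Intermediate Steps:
Z(t) = -4 (Z(t) = -8 + 4 = -4)
H = -20
T(E) = -8 + E*(-4 + E) (T(E) = -8 + E*(E - 4) = -8 + E*(-4 + E))
y(f, k) = -19*k (y(f, k) = -20*k + k = -19*k)
(-132 + y(-9, 10))*T(-4) = (-132 - 19*10)*(-8 + (-4)**2 - 4*(-4)) = (-132 - 190)*(-8 + 16 + 16) = -322*24 = -7728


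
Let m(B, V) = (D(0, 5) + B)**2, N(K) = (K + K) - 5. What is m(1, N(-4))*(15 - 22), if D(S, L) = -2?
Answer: -7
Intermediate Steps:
N(K) = -5 + 2*K (N(K) = 2*K - 5 = -5 + 2*K)
m(B, V) = (-2 + B)**2
m(1, N(-4))*(15 - 22) = (-2 + 1)**2*(15 - 22) = (-1)**2*(-7) = 1*(-7) = -7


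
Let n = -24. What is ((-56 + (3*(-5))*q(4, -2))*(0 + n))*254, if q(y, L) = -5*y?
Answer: -1487424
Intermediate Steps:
((-56 + (3*(-5))*q(4, -2))*(0 + n))*254 = ((-56 + (3*(-5))*(-5*4))*(0 - 24))*254 = ((-56 - 15*(-20))*(-24))*254 = ((-56 + 300)*(-24))*254 = (244*(-24))*254 = -5856*254 = -1487424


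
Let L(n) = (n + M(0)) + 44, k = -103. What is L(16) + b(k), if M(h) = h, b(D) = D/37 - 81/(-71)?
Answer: 153304/2627 ≈ 58.357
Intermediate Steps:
b(D) = 81/71 + D/37 (b(D) = D*(1/37) - 81*(-1/71) = D/37 + 81/71 = 81/71 + D/37)
L(n) = 44 + n (L(n) = (n + 0) + 44 = n + 44 = 44 + n)
L(16) + b(k) = (44 + 16) + (81/71 + (1/37)*(-103)) = 60 + (81/71 - 103/37) = 60 - 4316/2627 = 153304/2627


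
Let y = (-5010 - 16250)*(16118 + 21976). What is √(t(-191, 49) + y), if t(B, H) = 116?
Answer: 2*I*√202469581 ≈ 28458.0*I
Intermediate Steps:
y = -809878440 (y = -21260*38094 = -809878440)
√(t(-191, 49) + y) = √(116 - 809878440) = √(-809878324) = 2*I*√202469581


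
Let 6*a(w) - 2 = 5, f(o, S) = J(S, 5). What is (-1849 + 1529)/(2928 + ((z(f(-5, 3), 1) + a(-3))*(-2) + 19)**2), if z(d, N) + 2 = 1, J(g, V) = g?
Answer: -180/1843 ≈ -0.097667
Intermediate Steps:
f(o, S) = S
z(d, N) = -1 (z(d, N) = -2 + 1 = -1)
a(w) = 7/6 (a(w) = 1/3 + (1/6)*5 = 1/3 + 5/6 = 7/6)
(-1849 + 1529)/(2928 + ((z(f(-5, 3), 1) + a(-3))*(-2) + 19)**2) = (-1849 + 1529)/(2928 + ((-1 + 7/6)*(-2) + 19)**2) = -320/(2928 + ((1/6)*(-2) + 19)**2) = -320/(2928 + (-1/3 + 19)**2) = -320/(2928 + (56/3)**2) = -320/(2928 + 3136/9) = -320/29488/9 = -320*9/29488 = -180/1843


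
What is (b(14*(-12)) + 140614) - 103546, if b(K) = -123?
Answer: 36945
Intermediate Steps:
(b(14*(-12)) + 140614) - 103546 = (-123 + 140614) - 103546 = 140491 - 103546 = 36945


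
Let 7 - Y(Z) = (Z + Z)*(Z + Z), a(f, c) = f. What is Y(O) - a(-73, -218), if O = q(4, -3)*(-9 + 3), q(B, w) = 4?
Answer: -2224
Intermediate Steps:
O = -24 (O = 4*(-9 + 3) = 4*(-6) = -24)
Y(Z) = 7 - 4*Z² (Y(Z) = 7 - (Z + Z)*(Z + Z) = 7 - 2*Z*2*Z = 7 - 4*Z²)
Y(O) - a(-73, -218) = (7 - 4*(-24)²) - 1*(-73) = (7 - 4*576) + 73 = (7 - 2304) + 73 = -2297 + 73 = -2224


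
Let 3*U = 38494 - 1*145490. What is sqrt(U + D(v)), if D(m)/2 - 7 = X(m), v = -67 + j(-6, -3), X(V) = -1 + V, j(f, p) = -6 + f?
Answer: I*sqrt(322302)/3 ≈ 189.24*I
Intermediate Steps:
v = -79 (v = -67 + (-6 - 6) = -67 - 12 = -79)
D(m) = 12 + 2*m (D(m) = 14 + 2*(-1 + m) = 14 + (-2 + 2*m) = 12 + 2*m)
U = -106996/3 (U = (38494 - 1*145490)/3 = (38494 - 145490)/3 = (1/3)*(-106996) = -106996/3 ≈ -35665.)
sqrt(U + D(v)) = sqrt(-106996/3 + (12 + 2*(-79))) = sqrt(-106996/3 + (12 - 158)) = sqrt(-106996/3 - 146) = sqrt(-107434/3) = I*sqrt(322302)/3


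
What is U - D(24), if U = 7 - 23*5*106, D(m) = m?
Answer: -12207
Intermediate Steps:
U = -12183 (U = 7 - 115*106 = 7 - 12190 = -12183)
U - D(24) = -12183 - 1*24 = -12183 - 24 = -12207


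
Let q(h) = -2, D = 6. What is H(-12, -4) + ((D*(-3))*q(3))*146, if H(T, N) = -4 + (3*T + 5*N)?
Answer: 5196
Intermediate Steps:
H(T, N) = -4 + 3*T + 5*N
H(-12, -4) + ((D*(-3))*q(3))*146 = (-4 + 3*(-12) + 5*(-4)) + ((6*(-3))*(-2))*146 = (-4 - 36 - 20) - 18*(-2)*146 = -60 + 36*146 = -60 + 5256 = 5196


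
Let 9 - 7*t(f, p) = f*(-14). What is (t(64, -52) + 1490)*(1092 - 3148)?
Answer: -23304760/7 ≈ -3.3293e+6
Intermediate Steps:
t(f, p) = 9/7 + 2*f (t(f, p) = 9/7 - f*(-14)/7 = 9/7 - (-2)*f = 9/7 + 2*f)
(t(64, -52) + 1490)*(1092 - 3148) = ((9/7 + 2*64) + 1490)*(1092 - 3148) = ((9/7 + 128) + 1490)*(-2056) = (905/7 + 1490)*(-2056) = (11335/7)*(-2056) = -23304760/7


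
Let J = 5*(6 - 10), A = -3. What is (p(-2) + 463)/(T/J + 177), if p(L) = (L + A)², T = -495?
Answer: 1952/807 ≈ 2.4188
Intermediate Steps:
J = -20 (J = 5*(-4) = -20)
p(L) = (-3 + L)² (p(L) = (L - 3)² = (-3 + L)²)
(p(-2) + 463)/(T/J + 177) = ((-3 - 2)² + 463)/(-495/(-20) + 177) = ((-5)² + 463)/(-495*(-1/20) + 177) = (25 + 463)/(99/4 + 177) = 488/(807/4) = 488*(4/807) = 1952/807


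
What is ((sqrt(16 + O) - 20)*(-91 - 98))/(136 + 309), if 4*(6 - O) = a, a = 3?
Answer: 756/89 - 189*sqrt(85)/890 ≈ 6.5365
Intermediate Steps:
O = 21/4 (O = 6 - 1/4*3 = 6 - 3/4 = 21/4 ≈ 5.2500)
((sqrt(16 + O) - 20)*(-91 - 98))/(136 + 309) = ((sqrt(16 + 21/4) - 20)*(-91 - 98))/(136 + 309) = ((sqrt(85/4) - 20)*(-189))/445 = ((sqrt(85)/2 - 20)*(-189))/445 = ((-20 + sqrt(85)/2)*(-189))/445 = (3780 - 189*sqrt(85)/2)/445 = 756/89 - 189*sqrt(85)/890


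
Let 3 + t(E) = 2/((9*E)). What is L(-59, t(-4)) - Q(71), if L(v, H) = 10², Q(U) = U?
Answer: 29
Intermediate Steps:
t(E) = -3 + 2/(9*E) (t(E) = -3 + 2/((9*E)) = -3 + 2*(1/(9*E)) = -3 + 2/(9*E))
L(v, H) = 100
L(-59, t(-4)) - Q(71) = 100 - 1*71 = 100 - 71 = 29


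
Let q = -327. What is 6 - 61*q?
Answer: 19953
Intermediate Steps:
6 - 61*q = 6 - 61*(-327) = 6 + 19947 = 19953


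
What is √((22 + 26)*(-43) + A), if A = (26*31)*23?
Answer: √16474 ≈ 128.35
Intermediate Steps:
A = 18538 (A = 806*23 = 18538)
√((22 + 26)*(-43) + A) = √((22 + 26)*(-43) + 18538) = √(48*(-43) + 18538) = √(-2064 + 18538) = √16474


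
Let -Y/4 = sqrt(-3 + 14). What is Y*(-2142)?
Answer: 8568*sqrt(11) ≈ 28417.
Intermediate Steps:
Y = -4*sqrt(11) (Y = -4*sqrt(-3 + 14) = -4*sqrt(11) ≈ -13.266)
Y*(-2142) = -4*sqrt(11)*(-2142) = 8568*sqrt(11)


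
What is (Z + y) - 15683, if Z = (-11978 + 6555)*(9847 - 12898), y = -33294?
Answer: 16496596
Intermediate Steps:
Z = 16545573 (Z = -5423*(-3051) = 16545573)
(Z + y) - 15683 = (16545573 - 33294) - 15683 = 16512279 - 15683 = 16496596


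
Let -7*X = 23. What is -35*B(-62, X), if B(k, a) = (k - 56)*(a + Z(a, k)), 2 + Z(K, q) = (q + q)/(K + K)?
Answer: 1290330/23 ≈ 56101.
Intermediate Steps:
X = -23/7 (X = -1/7*23 = -23/7 ≈ -3.2857)
Z(K, q) = -2 + q/K (Z(K, q) = -2 + (q + q)/(K + K) = -2 + (2*q)/((2*K)) = -2 + (2*q)*(1/(2*K)) = -2 + q/K)
B(k, a) = (-56 + k)*(-2 + a + k/a) (B(k, a) = (k - 56)*(a + (-2 + k/a)) = (-56 + k)*(-2 + a + k/a))
-35*B(-62, X) = -35*(-56*(-62) + 112*(-23/7) + (-23/7)**2*(-56 - 62) - 1*(-62)*(-1*(-62) + 2*(-23/7)))/(-23/7) = -(-245)*(3472 - 368 + (529/49)*(-118) - 1*(-62)*(62 - 46/7))/23 = -(-245)*(3472 - 368 - 62422/49 - 1*(-62)*388/7)/23 = -(-245)*(3472 - 368 - 62422/49 + 24056/7)/23 = -(-245)*258066/(23*49) = -35*(-258066/161) = 1290330/23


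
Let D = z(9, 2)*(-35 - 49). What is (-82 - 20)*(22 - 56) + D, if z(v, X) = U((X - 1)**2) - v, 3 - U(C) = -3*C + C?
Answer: 3804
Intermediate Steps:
U(C) = 3 + 2*C (U(C) = 3 - (-3*C + C) = 3 - (-2)*C = 3 + 2*C)
z(v, X) = 3 - v + 2*(-1 + X)**2 (z(v, X) = (3 + 2*(X - 1)**2) - v = (3 + 2*(-1 + X)**2) - v = 3 - v + 2*(-1 + X)**2)
D = 336 (D = (3 - 1*9 + 2*(-1 + 2)**2)*(-35 - 49) = (3 - 9 + 2*1**2)*(-84) = (3 - 9 + 2*1)*(-84) = (3 - 9 + 2)*(-84) = -4*(-84) = 336)
(-82 - 20)*(22 - 56) + D = (-82 - 20)*(22 - 56) + 336 = -102*(-34) + 336 = 3468 + 336 = 3804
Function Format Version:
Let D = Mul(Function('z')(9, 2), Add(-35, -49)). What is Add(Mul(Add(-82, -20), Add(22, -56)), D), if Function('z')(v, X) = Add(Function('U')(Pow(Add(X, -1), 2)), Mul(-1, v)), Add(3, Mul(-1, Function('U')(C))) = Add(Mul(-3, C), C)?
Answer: 3804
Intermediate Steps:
Function('U')(C) = Add(3, Mul(2, C)) (Function('U')(C) = Add(3, Mul(-1, Add(Mul(-3, C), C))) = Add(3, Mul(-1, Mul(-2, C))) = Add(3, Mul(2, C)))
Function('z')(v, X) = Add(3, Mul(-1, v), Mul(2, Pow(Add(-1, X), 2))) (Function('z')(v, X) = Add(Add(3, Mul(2, Pow(Add(X, -1), 2))), Mul(-1, v)) = Add(Add(3, Mul(2, Pow(Add(-1, X), 2))), Mul(-1, v)) = Add(3, Mul(-1, v), Mul(2, Pow(Add(-1, X), 2))))
D = 336 (D = Mul(Add(3, Mul(-1, 9), Mul(2, Pow(Add(-1, 2), 2))), Add(-35, -49)) = Mul(Add(3, -9, Mul(2, Pow(1, 2))), -84) = Mul(Add(3, -9, Mul(2, 1)), -84) = Mul(Add(3, -9, 2), -84) = Mul(-4, -84) = 336)
Add(Mul(Add(-82, -20), Add(22, -56)), D) = Add(Mul(Add(-82, -20), Add(22, -56)), 336) = Add(Mul(-102, -34), 336) = Add(3468, 336) = 3804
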